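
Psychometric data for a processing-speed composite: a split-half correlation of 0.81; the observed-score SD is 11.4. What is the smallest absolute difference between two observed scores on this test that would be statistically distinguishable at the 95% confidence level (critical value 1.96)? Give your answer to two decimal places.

Spearman-Brown: r = 2(0.81) / (1 + 0.81) = 1.6200 / 1.8100 ≈ 0.8950
SEM = 11.4000 · √(1 − 0.8950) = 11.4000 · √0.1050 ≈ 11.4000 · 0.3240 ≈ 3.6935
SE_diff = SEM · √2 ≈ 3.6935 · 1.4142 ≈ 5.2234
Smallest detectable difference = 1.96·5.2234 ≈ 10.2380

10.24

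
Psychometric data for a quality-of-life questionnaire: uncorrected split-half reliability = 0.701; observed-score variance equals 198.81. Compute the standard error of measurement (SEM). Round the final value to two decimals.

SD = √198.81 ≈ 14.1000
Full-length reliability (Spearman-Brown) = 2(0.701)/(1+0.701) ≈ 0.8242
SEM = 14.1000 × √(1 − 0.8242) = 14.1000 × √0.1758 ≈ 14.1000 × 0.4193 ≈ 5.9116

5.91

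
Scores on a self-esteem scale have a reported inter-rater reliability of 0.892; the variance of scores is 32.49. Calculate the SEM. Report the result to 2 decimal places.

1.87

σ = 32.49^(1/2) = 5.700
SEM = 5.700×√(1 − 0.892) ≈ 1.873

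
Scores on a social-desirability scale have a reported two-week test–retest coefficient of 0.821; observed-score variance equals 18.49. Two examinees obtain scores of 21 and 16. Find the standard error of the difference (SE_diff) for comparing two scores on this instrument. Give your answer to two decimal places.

σ = 18.49^(1/2) = 4.30000
The standard error of measurement is 4.30000*√(1 − 0.82100) ≈ 4.30000*0.42308 ≈ 1.81926.
SE_diff = SEM * √2 ≈ 1.81926 * 1.41421 ≈ 2.57282

2.57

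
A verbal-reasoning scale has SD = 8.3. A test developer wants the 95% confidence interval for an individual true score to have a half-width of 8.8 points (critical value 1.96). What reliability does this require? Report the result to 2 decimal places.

0.71

Required SEM = 8.8 / 1.96 ≈ 4.490
r = 1 − (4.490/8.3)² ≈ 1 − 0.293 ≈ 0.707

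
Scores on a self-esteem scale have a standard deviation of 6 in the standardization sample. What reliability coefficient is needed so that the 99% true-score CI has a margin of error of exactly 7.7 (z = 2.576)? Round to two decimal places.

Required SEM = 7.7 / 2.576 ≈ 2.9891
Required reliability = 1 − (SEM/SD)² = 1 − 0.2482 ≈ 0.7518

0.75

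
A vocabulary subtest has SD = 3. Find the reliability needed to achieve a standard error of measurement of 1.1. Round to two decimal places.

0.87

Required reliability = 1 − (SEM/SD)² = 1 − 0.1344 ≈ 0.8656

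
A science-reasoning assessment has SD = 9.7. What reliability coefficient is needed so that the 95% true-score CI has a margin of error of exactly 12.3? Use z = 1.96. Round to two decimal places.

SEM needed = half-width / z = 12.3/1.96 ≈ 6.276
r = 1 − (SEM / SD)² = 1 − (6.276 / 9.7)² ≈ 1 − 0.419 ≈ 0.581

0.58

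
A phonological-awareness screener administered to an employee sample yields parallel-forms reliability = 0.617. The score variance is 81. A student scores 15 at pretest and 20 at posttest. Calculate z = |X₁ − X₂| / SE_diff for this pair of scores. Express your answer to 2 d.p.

SD = √81 ≈ 9.0000
SEM = 9.0000*√(1 − 0.6170) ≈ 5.5698
SE_diff = SEM * √2 ≈ 5.5698 * 1.4142 ≈ 7.8769
z = |15 − 20| / 7.8769 = 5 / 7.8769 ≈ 0.6348

0.63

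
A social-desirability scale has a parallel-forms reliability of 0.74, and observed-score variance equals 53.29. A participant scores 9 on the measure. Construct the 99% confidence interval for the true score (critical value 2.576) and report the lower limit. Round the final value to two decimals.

σ = 53.29^(1/2) = 7.30000
The standard error of measurement is 7.30000×√(1 − 0.74000) ≈ 7.30000×0.50990 ≈ 3.72228.
Half-width = 2.576×3.72228 ≈ 9.58860
Lower limit = 9 − 9.58860 ≈ -0.58860

-0.59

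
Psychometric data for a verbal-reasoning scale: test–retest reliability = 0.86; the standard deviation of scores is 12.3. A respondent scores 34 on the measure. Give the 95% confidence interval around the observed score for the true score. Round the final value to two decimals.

[24.98, 43.02]

The standard error of measurement is 12.3000×√(1 − 0.8600) ≈ 12.3000×0.3742 ≈ 4.6022.
Half-width = 1.96×4.6022 ≈ 9.0204
Interval: (24.9796, 43.0204)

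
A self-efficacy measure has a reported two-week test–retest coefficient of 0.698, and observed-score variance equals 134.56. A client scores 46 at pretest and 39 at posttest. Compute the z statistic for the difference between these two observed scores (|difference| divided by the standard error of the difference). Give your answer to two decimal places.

0.78

SD = √134.56 ≈ 11.60000
SEM = 11.60000 * √(1 − 0.69800) = 11.60000 * √0.30200 ≈ 11.60000 * 0.54955 ≈ 6.37473
SE_diff = √2 * SEM ≈ 9.01522
z = |46 − 39| / 9.01522 = 7 / 9.01522 ≈ 0.77646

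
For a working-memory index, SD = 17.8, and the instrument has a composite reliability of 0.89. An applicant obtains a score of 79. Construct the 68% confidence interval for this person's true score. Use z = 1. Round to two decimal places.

SEM = 17.8000 * √(1 − 0.8900) = 17.8000 * √0.1100 ≈ 17.8000 * 0.3317 ≈ 5.9036
Half-width = 1*5.9036 ≈ 5.9036
CI = 79 ± 5.9036 → [73.0964, 84.9036]

[73.10, 84.90]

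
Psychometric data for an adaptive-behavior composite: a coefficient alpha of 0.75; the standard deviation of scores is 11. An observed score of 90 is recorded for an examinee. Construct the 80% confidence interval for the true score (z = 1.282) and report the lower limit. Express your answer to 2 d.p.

The standard error of measurement is 11.0000×√(1 − 0.7500) ≈ 11.0000×0.5000 ≈ 5.5000.
Margin = 1.282 × 5.5000 ≈ 7.0510
Lower limit = 90 − 7.0510 ≈ 82.9490

82.95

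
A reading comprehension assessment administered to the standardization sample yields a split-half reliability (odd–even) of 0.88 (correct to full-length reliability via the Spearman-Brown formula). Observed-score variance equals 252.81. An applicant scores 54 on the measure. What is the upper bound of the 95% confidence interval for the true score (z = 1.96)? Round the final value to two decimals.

61.87

SD = √252.81 ≈ 15.90000
Full-length reliability (Spearman-Brown) = 2(0.88)/(1+0.88) ≈ 0.93617
SEM = 15.90000·√(1 − 0.93617) ≈ 4.01706
Margin = 1.96 · 4.01706 ≈ 7.87345
Upper bound: 54 + 7.87345 = 61.87345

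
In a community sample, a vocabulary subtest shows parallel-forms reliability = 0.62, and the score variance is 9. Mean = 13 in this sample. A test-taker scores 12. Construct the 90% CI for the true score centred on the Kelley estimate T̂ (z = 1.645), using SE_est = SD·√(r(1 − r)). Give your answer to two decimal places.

SD = √9 ≃ 3.0000
T̂ = 0.6200(12) + 0.3800(13) ≃ 12.3800
SE_est = 3.0000×√(0.6200×0.3800) ≃ 1.4562
CI = 12.3800 ± 1.645 × 1.4562 → [9.9846, 14.7754]

[9.98, 14.78]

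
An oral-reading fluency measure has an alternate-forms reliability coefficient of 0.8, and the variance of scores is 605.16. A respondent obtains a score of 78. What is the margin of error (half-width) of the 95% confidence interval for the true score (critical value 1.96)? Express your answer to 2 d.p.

21.56

SD = √605.16 ≃ 24.600
SEM = 24.600 * √(1 − 0.800) = 24.600 * √0.200 ≃ 24.600 * 0.447 ≃ 11.001
Half-width = 1.96*11.001 ≃ 21.563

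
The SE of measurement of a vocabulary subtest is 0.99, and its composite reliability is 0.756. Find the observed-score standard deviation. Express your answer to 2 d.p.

SD = 0.99 / √(1 − 0.756) ≈ 2.0042

2.00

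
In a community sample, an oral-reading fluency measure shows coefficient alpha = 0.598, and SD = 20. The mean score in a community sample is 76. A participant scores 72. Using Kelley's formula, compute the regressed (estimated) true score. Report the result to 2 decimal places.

73.61

T̂ = 0.598(72) + 0.402(76) ≈ 73.608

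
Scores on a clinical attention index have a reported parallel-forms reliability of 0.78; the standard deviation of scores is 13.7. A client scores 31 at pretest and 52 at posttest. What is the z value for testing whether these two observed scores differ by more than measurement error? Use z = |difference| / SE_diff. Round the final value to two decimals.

SEM = 13.70000 × √(1 − 0.78000) = 13.70000 × √0.22000 ≃ 13.70000 × 0.46904 ≃ 6.42587
SE_diff = SEM × √2 ≃ 6.42587 × 1.41421 ≃ 9.08755
z = |31 − 52| / 9.08755 = 21 / 9.08755 ≃ 2.31085

2.31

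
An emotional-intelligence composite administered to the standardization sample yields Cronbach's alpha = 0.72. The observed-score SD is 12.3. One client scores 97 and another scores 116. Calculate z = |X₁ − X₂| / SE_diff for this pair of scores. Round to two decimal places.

2.06

SEM = 12.3000·√(1 − 0.7200) ≈ 6.5085
Standard error of the difference = 6.5085·√2 ≈ 9.2045
z = 19 / 9.2045 ≈ 2.0642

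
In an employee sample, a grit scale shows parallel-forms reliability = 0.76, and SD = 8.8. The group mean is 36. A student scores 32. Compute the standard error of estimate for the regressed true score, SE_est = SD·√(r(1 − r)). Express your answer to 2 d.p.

3.76

SE_est = 8.800·√(0.760·0.240) ≈ 3.758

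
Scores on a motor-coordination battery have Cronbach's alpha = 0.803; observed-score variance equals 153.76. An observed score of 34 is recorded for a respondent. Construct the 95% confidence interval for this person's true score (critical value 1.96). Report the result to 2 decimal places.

[23.21, 44.79]

σ = 153.76^(1/2) = 12.400
SEM = 12.400*√(1 − 0.803) ≃ 5.504
Margin = 1.96 * 5.504 ≃ 10.787
95% CI: 34 ± 10.787 = [23.213, 44.787]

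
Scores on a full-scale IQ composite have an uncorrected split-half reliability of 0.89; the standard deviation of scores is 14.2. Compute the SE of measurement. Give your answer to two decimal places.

r_full = 2·0.89 / (1 + 0.89) ≈ 0.942
SEM = 14.200 × √(1 − 0.942) = 14.200 × √0.058 ≈ 14.200 × 0.241 ≈ 3.426

3.43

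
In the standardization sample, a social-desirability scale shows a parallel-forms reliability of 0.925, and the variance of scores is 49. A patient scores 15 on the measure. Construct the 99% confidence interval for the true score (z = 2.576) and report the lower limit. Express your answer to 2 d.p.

SD = √49 = 7.00000
SEM = 7.00000·√(1 − 0.92500) ≈ 1.91703
Half-width = 2.576·1.91703 ≈ 4.93827
Lower bound: 15 − 4.93827 = 10.06173

10.06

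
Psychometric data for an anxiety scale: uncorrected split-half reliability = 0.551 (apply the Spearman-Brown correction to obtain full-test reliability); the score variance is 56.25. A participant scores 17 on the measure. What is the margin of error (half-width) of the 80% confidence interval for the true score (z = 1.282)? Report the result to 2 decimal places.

5.17

SD = √56.25 = 7.5000
Spearman-Brown: r = 2(0.551) / (1 + 0.551) = 1.1020 / 1.5510 ≈ 0.7105
SEM = 7.5000*√(1 − 0.7105) ≈ 4.0353
Margin = 1.282 * 4.0353 ≈ 5.1733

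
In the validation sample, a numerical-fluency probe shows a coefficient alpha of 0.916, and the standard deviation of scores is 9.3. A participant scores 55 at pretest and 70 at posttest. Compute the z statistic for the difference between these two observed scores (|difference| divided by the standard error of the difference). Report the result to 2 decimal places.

SEM = 9.300 × √(1 − 0.916) = 9.300 × √0.084 ≈ 9.300 × 0.290 ≈ 2.695
Standard error of the difference = 2.695·√2 ≈ 3.812
z = 15 / 3.812 ≈ 3.935

3.94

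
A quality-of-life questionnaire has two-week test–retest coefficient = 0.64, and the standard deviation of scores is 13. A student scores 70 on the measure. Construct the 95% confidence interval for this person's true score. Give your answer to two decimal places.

The standard error of measurement is 13.00000·√(1 − 0.64000) ≈ 13.00000·0.60000 ≈ 7.80000.
Margin = 1.96 · 7.80000 ≈ 15.28800
95% CI: 70 ± 15.28800 = [54.71200, 85.28800]

[54.71, 85.29]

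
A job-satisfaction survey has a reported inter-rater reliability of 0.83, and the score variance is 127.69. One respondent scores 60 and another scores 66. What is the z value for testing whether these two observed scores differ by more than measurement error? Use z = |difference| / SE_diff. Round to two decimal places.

SD = √127.69 ≈ 11.300
The standard error of measurement is 11.300*√(1 − 0.830) ≈ 11.300*0.412 ≈ 4.659.
SE_diff = √2 * SEM ≈ 6.589
z = 6 / 6.589 ≈ 0.911

0.91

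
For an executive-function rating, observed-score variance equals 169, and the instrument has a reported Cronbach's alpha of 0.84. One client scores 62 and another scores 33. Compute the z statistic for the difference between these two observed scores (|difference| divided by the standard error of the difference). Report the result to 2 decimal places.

3.94

σ = 169^(1/2) = 13.000
SEM = 13.000 * √(1 − 0.840) = 13.000 * √0.160 ≈ 13.000 * 0.400 ≈ 5.200
Standard error of the difference = 5.200·√2 ≈ 7.354
z = |62 − 33| / 7.354 = 29 / 7.354 ≈ 3.943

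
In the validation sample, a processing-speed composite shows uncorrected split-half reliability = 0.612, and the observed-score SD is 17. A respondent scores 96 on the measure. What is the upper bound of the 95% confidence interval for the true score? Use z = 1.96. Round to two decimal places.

r_full = 2·0.612 / (1 + 0.612) ≃ 0.7593
SEM = 17.0000·√(1 − 0.7593) ≃ 8.3403
1.96 · SEM ≃ 16.3470
Upper limit = 96 + 16.3470 ≃ 112.3470

112.35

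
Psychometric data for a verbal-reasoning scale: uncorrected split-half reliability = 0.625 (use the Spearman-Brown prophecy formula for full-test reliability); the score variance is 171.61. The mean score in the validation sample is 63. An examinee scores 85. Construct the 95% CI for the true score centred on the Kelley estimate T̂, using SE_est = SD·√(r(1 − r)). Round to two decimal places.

σ = 171.61^(1/2) = 13.1000
r_full = 2·0.625 / (1 + 0.625) ≈ 0.7692
T̂ = 0.7692(85) + 0.2308(63) ≈ 79.9231
SE_est = 13.1000·√[r(1 − r)] ≈ 5.5194
CI = 79.9231 ± 1.96 · 5.5194 → [69.1051, 90.7410]

[69.11, 90.74]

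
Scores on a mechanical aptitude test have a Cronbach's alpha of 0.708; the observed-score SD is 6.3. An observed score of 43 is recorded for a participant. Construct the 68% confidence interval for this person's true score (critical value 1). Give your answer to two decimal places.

[39.60, 46.40]

The standard error of measurement is 6.3000·√(1 − 0.7080) ≃ 6.3000·0.5404 ≃ 3.4043.
Margin = 1 · 3.4043 ≃ 3.4043
CI = 43 ± 3.4043 → [39.5957, 46.4043]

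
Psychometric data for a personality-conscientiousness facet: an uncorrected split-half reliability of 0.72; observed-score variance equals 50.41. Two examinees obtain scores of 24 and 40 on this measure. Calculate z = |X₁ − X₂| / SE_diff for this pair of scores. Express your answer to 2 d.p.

SD = √50.41 = 7.1000
Spearman-Brown: r = 2(0.72) / (1 + 0.72) = 1.4400 / 1.7200 ≈ 0.8372
SEM = 7.1000 × √(1 − 0.8372) = 7.1000 × √0.1628 ≈ 7.1000 × 0.4035 ≈ 2.8647
SE_diff = SEM × √2 ≈ 2.8647 × 1.4142 ≈ 4.0512
z = |24 − 40| / 4.0512 = 16 / 4.0512 ≈ 3.9494

3.95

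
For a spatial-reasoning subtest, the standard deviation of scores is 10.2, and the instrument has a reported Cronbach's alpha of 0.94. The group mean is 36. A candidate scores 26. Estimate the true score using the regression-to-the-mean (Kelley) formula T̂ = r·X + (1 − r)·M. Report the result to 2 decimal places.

26.60

T̂ = r·X + (1 − r)·M = 0.9400*26 + 0.0600*36 = 24.4400 + 2.1600 ≈ 26.6000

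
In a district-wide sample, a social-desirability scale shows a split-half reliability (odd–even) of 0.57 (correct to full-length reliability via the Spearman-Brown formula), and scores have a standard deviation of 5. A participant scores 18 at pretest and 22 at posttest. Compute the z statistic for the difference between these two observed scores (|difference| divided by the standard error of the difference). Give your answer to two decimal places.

Spearman-Brown: r = 2(0.57) / (1 + 0.57) = 1.1400 / 1.5700 ≈ 0.7261
The standard error of measurement is 5.0000·√(1 − 0.7261) ≈ 5.0000·0.5233 ≈ 2.6167.
SE_diff = SEM · √2 ≈ 2.6167 · 1.4142 ≈ 3.7006
z = |18 − 22| / 3.7006 = 4 / 3.7006 ≈ 1.0809

1.08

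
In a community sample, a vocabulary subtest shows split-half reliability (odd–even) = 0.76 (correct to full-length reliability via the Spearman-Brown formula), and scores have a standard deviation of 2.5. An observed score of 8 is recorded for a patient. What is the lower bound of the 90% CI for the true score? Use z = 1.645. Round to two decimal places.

Spearman-Brown: r = 2(0.76) / (1 + 0.76) = 1.520 / 1.760 ≈ 0.864
SEM = 2.500·√(1 − 0.864) ≈ 0.923
Half-width = 1.645·0.923 ≈ 1.519
Lower limit = 8 − 1.519 ≈ 6.481

6.48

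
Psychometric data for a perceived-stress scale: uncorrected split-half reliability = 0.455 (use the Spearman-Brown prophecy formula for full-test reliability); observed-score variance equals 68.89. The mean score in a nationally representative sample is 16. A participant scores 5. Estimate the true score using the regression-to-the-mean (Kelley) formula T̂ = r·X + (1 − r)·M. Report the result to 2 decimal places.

Full-length reliability (Spearman-Brown) = 2(0.455)/(1+0.455) ≈ 0.62543
T̂ = r·X + (1 − r)·M = 0.62543*5 + 0.37457*16 ≈ 3.12715 + 5.99313 ≈ 9.12027

9.12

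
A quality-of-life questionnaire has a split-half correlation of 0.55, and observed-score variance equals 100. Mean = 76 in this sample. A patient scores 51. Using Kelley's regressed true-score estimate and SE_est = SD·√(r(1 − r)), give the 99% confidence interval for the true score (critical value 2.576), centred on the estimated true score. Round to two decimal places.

[46.57, 69.95]

SD = √100 = 10.0000
r_full = 2·0.55 / (1 + 0.55) ≈ 0.7097
T̂ = 0.7097(51) + 0.2903(76) ≈ 58.2581
SE_est = 10.0000·√(0.7097·0.2903) ≈ 4.5391
CI = 58.2581 ± 2.576 · 4.5391 → [46.5653, 69.9508]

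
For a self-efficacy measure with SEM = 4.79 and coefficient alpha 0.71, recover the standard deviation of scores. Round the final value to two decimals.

σ = SEM·(1 − r)^(−1/2) ≈ 4.79×1.8570 ≈ 8.8948

8.89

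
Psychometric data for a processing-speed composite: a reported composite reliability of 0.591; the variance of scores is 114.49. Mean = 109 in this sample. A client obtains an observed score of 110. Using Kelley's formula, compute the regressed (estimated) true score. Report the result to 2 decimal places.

Estimated true score = 0.5910×110 + (1 − 0.5910)×109 ≃ 109.5910

109.59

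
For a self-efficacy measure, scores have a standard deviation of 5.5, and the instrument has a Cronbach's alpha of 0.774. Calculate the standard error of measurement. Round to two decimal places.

SEM = 5.5000·√(1 − 0.7740) ≈ 2.6147

2.61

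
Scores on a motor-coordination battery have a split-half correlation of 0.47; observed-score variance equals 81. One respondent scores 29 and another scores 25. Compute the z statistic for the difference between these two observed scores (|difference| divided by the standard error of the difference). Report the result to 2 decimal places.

σ = 81^(1/2) = 9.000
Full-length reliability (Spearman-Brown) = 2(0.47)/(1+0.47) ≈ 0.639
The standard error of measurement is 9.000×√(1 − 0.639) ≈ 9.000×0.600 ≈ 5.404.
Standard error of the difference = 5.404·√2 ≈ 7.643
z = 4 / 7.643 ≈ 0.523

0.52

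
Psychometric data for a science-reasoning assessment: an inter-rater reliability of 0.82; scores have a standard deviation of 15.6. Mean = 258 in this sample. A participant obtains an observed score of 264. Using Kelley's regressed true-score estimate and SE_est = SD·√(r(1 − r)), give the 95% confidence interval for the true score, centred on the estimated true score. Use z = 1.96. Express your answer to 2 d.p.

T̂ = r·X + (1 − r)·M = 0.8200×264 + 0.1800×258 = 216.4800 + 46.4400 ≈ 262.9200
SE_est = SD × √(r(1 − r)) = 15.6000 × √0.1476 ≈ 15.6000 × 0.3842 ≈ 5.9933
95% CI: 262.9200 ± 11.7469 ≈ (251.1731, 274.6669)

[251.17, 274.67]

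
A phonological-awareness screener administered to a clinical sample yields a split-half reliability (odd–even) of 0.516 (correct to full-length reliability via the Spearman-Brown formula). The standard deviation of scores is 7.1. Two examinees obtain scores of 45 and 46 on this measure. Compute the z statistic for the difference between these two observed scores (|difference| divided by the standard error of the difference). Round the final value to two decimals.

0.18

Spearman-Brown: r = 2(0.516) / (1 + 0.516) = 1.0320 / 1.5160 ≈ 0.6807
SEM = 7.1000 · √(1 − 0.6807) = 7.1000 · √0.3193 ≈ 7.1000 · 0.5650 ≈ 4.0117
SE_diff = √2 · SEM ≈ 5.6734
z = 1 / 5.6734 ≈ 0.1763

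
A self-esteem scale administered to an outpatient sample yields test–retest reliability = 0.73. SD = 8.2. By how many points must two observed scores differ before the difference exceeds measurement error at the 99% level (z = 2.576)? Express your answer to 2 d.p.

The standard error of measurement is 8.2000×√(1 − 0.7300) ≈ 8.2000×0.5196 ≈ 4.2608.
SE_diff = √2 × SEM ≈ 6.0257
Minimum reliable difference = 2.576 × SE_diff ≈ 2.576 × 6.0257 ≈ 15.5223

15.52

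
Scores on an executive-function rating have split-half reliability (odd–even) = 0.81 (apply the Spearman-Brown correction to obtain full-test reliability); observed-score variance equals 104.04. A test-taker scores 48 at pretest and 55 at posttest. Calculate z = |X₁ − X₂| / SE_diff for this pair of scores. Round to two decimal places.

SD = √104.04 ≈ 10.200
Full-length reliability (Spearman-Brown) = 2(0.81)/(1+0.81) ≈ 0.895
The standard error of measurement is 10.200·√(1 − 0.895) ≈ 10.200·0.324 ≈ 3.305.
SE_diff = SEM · √2 ≈ 3.305 · 1.414 ≈ 4.674
z = 7 / 4.674 ≈ 1.498

1.50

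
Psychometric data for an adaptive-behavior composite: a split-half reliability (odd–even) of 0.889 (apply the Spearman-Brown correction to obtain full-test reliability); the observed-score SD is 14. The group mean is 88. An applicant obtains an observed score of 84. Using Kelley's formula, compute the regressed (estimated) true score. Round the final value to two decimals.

84.24

Spearman-Brown: r = 2(0.889) / (1 + 0.889) = 1.7780 / 1.8890 ≃ 0.9412
T̂ = 0.9412(84) + 0.0588(88) ≃ 84.2350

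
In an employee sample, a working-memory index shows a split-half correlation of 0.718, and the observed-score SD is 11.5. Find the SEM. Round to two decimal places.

4.66

Full-length reliability (Spearman-Brown) = 2(0.718)/(1+0.718) ≈ 0.8359
The standard error of measurement is 11.5000×√(1 − 0.8359) ≈ 11.5000×0.4051 ≈ 4.6592.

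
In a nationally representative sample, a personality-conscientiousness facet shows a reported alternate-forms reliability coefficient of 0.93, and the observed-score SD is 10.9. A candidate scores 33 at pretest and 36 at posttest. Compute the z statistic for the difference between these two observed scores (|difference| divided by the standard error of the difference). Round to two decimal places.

SEM = 10.9000 · √(1 − 0.9300) = 10.9000 · √0.0700 ≈ 10.9000 · 0.2646 ≈ 2.8839
Standard error of the difference = 2.8839·√2 ≈ 4.0784
z = 3 / 4.0784 ≈ 0.7356

0.74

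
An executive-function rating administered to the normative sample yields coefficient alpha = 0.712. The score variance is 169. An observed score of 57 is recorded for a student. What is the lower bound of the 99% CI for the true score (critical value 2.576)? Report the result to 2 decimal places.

39.03

SD = √169 = 13.0000
SEM = 13.0000×√(1 − 0.7120) ≈ 6.9765
2.576 × SEM ≈ 17.9715
Lower bound: 57 − 17.9715 = 39.0285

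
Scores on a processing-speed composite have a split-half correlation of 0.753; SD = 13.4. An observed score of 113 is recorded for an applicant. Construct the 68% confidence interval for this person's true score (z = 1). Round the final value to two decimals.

[107.97, 118.03]

r_full = 2·0.753 / (1 + 0.753) ≃ 0.85910
SEM = 13.40000·√(1 − 0.85910) ≃ 5.02993
Half-width = 1·5.02993 ≃ 5.02993
CI = 113 ± 5.02993 → [107.97007, 118.02993]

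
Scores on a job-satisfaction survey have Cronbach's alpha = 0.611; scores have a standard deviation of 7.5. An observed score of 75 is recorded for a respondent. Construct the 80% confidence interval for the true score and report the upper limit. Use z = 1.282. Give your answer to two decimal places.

The standard error of measurement is 7.500·√(1 − 0.611) ≈ 7.500·0.624 ≈ 4.678.
Margin = 1.282 · 4.678 ≈ 5.997
Upper bound: 75 + 5.997 = 80.997

81.00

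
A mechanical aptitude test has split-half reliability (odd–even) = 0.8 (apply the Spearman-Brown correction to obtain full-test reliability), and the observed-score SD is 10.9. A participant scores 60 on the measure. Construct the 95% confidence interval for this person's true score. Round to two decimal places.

[52.88, 67.12]

Spearman-Brown: r = 2(0.8) / (1 + 0.8) = 1.600 / 1.800 ≈ 0.889
SEM = 10.900*√(1 − 0.889) ≈ 3.633
Half-width = 1.96*3.633 ≈ 7.121
Interval: (52.879, 67.121)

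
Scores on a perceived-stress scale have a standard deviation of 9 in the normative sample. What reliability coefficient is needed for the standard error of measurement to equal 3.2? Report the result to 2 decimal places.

r = 1 − (SEM / SD)² = 1 − (3.2000 / 9)² ≈ 1 − 0.1264 ≈ 0.8736

0.87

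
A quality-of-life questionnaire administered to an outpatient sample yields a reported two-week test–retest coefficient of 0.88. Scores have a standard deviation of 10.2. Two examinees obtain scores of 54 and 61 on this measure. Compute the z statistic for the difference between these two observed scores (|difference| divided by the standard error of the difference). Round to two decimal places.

SEM = 10.2000 * √(1 − 0.8800) = 10.2000 * √0.1200 ≈ 10.2000 * 0.3464 ≈ 3.5334
SE_diff = SEM * √2 ≈ 3.5334 * 1.4142 ≈ 4.9970
z = |54 − 61| / 4.9970 = 7 / 4.9970 ≈ 1.4009

1.40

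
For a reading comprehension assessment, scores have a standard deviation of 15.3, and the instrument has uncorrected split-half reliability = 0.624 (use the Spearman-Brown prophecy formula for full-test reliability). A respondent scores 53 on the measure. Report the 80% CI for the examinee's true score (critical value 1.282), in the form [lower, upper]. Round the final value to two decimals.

[43.56, 62.44]

Full-length reliability (Spearman-Brown) = 2(0.624)/(1+0.624) ≃ 0.768
SEM = 15.300*√(1 − 0.768) ≃ 7.362
Margin = 1.282 * 7.362 ≃ 9.438
CI = 53 ± 9.438 → [43.562, 62.438]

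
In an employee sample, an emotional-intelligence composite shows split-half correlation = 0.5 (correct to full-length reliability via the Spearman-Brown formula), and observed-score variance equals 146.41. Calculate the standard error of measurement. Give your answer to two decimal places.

6.99

SD = √146.41 = 12.10000
r_full = 2·0.5 / (1 + 0.5) ≈ 0.66667
The standard error of measurement is 12.10000×√(1 − 0.66667) ≈ 12.10000×0.57735 ≈ 6.98594.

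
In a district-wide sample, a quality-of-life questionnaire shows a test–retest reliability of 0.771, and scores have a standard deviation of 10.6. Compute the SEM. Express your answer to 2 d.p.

5.07

SEM = 10.6000 · √(1 − 0.7710) = 10.6000 · √0.2290 ≈ 10.6000 · 0.4785 ≈ 5.0725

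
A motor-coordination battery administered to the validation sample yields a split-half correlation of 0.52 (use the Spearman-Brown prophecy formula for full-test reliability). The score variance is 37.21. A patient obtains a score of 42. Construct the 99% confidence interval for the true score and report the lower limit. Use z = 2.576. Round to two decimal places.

SD = √37.21 ≈ 6.100
Full-length reliability (Spearman-Brown) = 2(0.52)/(1+0.52) ≈ 0.684
SEM = 6.100×√(1 − 0.684) ≈ 3.428
2.576 × SEM ≈ 8.830
Lower limit = 42 − 8.830 ≈ 33.170

33.17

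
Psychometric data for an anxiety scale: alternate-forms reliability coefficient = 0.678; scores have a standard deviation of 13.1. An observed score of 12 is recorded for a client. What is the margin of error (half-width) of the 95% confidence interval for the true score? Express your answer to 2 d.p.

SEM = 13.100·√(1 − 0.678) ≃ 7.434
Margin = 1.96 · 7.434 ≃ 14.570

14.57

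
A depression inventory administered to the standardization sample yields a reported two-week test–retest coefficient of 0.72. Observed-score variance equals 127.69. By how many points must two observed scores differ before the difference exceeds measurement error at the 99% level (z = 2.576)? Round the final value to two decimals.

SD = √127.69 = 11.3000
SEM = 11.3000 * √(1 − 0.7200) = 11.3000 * √0.2800 ≈ 11.3000 * 0.5292 ≈ 5.9794
Standard error of the difference = 5.9794·√2 ≈ 8.4561
Minimum reliable difference = 2.576 * SE_diff ≈ 2.576 * 8.4561 ≈ 21.7830

21.78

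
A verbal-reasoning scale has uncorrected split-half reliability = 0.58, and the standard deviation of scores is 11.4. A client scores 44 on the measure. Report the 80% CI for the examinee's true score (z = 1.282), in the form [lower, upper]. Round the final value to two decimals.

Spearman-Brown: r = 2(0.58) / (1 + 0.58) = 1.1600 / 1.5800 ≈ 0.7342
SEM = 11.4000 × √(1 − 0.7342) = 11.4000 × √0.2658 ≈ 11.4000 × 0.5156 ≈ 5.8776
1.282 × SEM ≈ 7.5351
Interval: (36.4649, 51.5351)

[36.46, 51.54]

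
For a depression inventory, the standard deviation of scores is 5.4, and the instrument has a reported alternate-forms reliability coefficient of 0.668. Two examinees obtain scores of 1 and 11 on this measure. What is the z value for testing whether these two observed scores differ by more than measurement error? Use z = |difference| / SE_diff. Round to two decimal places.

2.27

The standard error of measurement is 5.4000*√(1 − 0.6680) ≈ 5.4000*0.5762 ≈ 3.1114.
SE_diff = SEM * √2 ≈ 3.1114 * 1.4142 ≈ 4.4003
z = 10 / 4.4003 ≈ 2.2726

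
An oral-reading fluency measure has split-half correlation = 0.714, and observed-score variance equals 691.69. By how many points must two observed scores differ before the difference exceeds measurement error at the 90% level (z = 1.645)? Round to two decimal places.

24.99

SD = √691.69 = 26.300
r_full = 2·0.714 / (1 + 0.714) ≃ 0.833
SEM = 26.300 × √(1 − 0.833) = 26.300 × √0.167 ≃ 26.300 × 0.408 ≃ 10.743
SE_diff = √2 × SEM ≃ 15.193
Minimum reliable difference = 1.645 × SE_diff ≃ 1.645 × 15.193 ≃ 24.993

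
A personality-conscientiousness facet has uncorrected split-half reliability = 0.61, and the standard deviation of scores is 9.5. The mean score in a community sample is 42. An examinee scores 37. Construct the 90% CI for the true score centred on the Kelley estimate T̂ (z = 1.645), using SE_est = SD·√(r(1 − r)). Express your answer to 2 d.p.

[31.52, 44.91]

r_full = 2·0.61 / (1 + 0.61) ≈ 0.7578
T̂ = r·X + (1 − r)·M = 0.7578·37 + 0.2422·42 ≈ 28.0373 + 10.1739 ≈ 38.2112
SE_est = SD · √(r(1 − r)) = 9.5000 · √0.1836 ≈ 9.5000 · 0.4284 ≈ 4.0701
CI = 38.2112 ± 1.645 · 4.0701 → [31.5158, 44.9066]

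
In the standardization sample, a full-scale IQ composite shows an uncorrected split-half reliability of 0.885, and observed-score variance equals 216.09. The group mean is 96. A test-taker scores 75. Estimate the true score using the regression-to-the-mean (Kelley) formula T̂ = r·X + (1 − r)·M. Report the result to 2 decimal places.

76.28

Spearman-Brown: r = 2(0.885) / (1 + 0.885) = 1.7700 / 1.8850 ≈ 0.9390
T̂ = r·X + (1 − r)·M = 0.9390×75 + 0.0610×96 ≈ 70.4244 + 5.8568 ≈ 76.2812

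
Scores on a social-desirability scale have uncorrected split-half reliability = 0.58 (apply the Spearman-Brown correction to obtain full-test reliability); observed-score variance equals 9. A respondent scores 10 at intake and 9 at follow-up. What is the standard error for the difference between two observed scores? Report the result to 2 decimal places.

σ = 9^(1/2) = 3.0000
Full-length reliability (Spearman-Brown) = 2(0.58)/(1+0.58) ≃ 0.7342
SEM = 3.0000 * √(1 − 0.7342) = 3.0000 * √0.2658 ≃ 3.0000 * 0.5156 ≃ 1.5467
Standard error of the difference = 1.5467·√2 ≃ 2.1874

2.19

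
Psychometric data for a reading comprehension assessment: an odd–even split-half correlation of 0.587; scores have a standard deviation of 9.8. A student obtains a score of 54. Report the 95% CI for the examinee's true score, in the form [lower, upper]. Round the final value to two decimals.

r_full = 2·0.587 / (1 + 0.587) ≈ 0.740
SEM = 9.800·√(1 − 0.740) ≈ 4.999
Margin = 1.96 · 4.999 ≈ 9.799
95% CI: 54 ± 9.799 = [44.201, 63.799]

[44.20, 63.80]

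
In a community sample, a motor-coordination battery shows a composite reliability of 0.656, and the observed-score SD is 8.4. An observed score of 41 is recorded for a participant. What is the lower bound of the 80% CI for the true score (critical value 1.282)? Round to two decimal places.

The standard error of measurement is 8.4000×√(1 − 0.6560) ≃ 8.4000×0.5865 ≃ 4.9267.
Half-width = 1.282×4.9267 ≃ 6.3161
Lower limit = 41 − 6.3161 ≃ 34.6839

34.68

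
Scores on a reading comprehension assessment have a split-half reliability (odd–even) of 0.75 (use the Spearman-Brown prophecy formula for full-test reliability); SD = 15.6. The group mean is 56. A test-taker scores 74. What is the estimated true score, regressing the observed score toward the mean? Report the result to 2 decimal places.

71.43

r_full = 2·0.75 / (1 + 0.75) ≈ 0.857
Estimated true score = 0.857·74 + (1 − 0.857)·56 ≈ 71.429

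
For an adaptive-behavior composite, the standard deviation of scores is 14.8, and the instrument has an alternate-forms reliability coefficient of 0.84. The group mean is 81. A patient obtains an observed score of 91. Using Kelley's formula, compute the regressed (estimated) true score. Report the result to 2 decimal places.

89.40

T̂ = r·X + (1 − r)·M = 0.8400·91 + 0.1600·81 = 76.4400 + 12.9600 ≃ 89.4000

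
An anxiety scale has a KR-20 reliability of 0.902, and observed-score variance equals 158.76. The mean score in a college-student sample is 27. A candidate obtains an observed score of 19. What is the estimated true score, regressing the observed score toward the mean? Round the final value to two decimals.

T̂ = r·X + (1 − r)·M = 0.9020×19 + 0.0980×27 = 17.1380 + 2.6460 ≈ 19.7840

19.78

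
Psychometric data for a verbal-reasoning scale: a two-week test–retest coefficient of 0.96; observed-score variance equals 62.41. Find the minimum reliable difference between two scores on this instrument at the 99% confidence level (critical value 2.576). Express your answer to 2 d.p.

5.76

SD = √62.41 = 7.9000
SEM = 7.9000*√(1 − 0.9600) ≃ 1.5800
SE_diff = SEM * √2 ≃ 1.5800 * 1.4142 ≃ 2.2345
Smallest detectable difference = 2.576*2.2345 ≃ 5.7560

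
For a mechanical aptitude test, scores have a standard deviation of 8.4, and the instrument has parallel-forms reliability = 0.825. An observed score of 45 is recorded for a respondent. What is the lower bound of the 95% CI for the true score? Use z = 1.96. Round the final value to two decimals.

SEM = 8.400×√(1 − 0.825) ≈ 3.514
Margin = 1.96 × 3.514 ≈ 6.887
Lower bound: 45 − 6.887 = 38.113

38.11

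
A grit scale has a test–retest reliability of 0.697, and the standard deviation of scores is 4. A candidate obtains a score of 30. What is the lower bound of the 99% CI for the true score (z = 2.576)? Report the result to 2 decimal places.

24.33

SEM = 4.00000 × √(1 − 0.69700) = 4.00000 × √0.30300 ≃ 4.00000 × 0.55045 ≃ 2.20182
Half-width = 2.576×2.20182 ≃ 5.67188
Lower limit = 30 − 5.67188 ≃ 24.32812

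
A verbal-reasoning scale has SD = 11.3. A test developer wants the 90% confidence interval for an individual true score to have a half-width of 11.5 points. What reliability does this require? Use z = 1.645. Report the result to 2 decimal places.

0.62

SEM needed = half-width / z = 11.5/1.645 ≃ 6.99088
r = 1 − (SEM / SD)² = 1 − (6.99088 / 11.3)² ≃ 1 − 0.38274 ≃ 0.61726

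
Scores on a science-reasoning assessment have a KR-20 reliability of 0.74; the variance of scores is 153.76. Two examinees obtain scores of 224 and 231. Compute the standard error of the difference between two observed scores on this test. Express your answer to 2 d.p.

8.94

SD = √153.76 = 12.40000
SEM = 12.40000 · √(1 − 0.74000) = 12.40000 · √0.26000 ≈ 12.40000 · 0.50990 ≈ 6.32278
SE_diff = SEM · √2 ≈ 6.32278 · 1.41421 ≈ 8.94177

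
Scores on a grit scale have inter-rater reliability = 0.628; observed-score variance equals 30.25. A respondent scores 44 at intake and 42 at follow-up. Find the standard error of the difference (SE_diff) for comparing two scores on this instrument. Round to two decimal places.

4.74

SD = √30.25 ≃ 5.500
SEM = 5.500 × √(1 − 0.628) = 5.500 × √0.372 ≃ 5.500 × 0.610 ≃ 3.355
Standard error of the difference = 3.355·√2 ≃ 4.744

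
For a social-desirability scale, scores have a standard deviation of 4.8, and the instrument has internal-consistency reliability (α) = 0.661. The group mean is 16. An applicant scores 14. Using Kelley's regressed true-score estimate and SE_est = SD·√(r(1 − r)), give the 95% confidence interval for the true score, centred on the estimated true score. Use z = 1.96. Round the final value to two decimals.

T̂ = r·X + (1 − r)·M = 0.6610×14 + 0.3390×16 = 9.2540 + 5.4240 ≃ 14.6780
SE_est = SD × √(r(1 − r)) = 4.8000 × √0.2241 ≃ 4.8000 × 0.4734 ≃ 2.2722
CI = 14.6780 ± 1.96 × 2.2722 → [10.2245, 19.1315]

[10.22, 19.13]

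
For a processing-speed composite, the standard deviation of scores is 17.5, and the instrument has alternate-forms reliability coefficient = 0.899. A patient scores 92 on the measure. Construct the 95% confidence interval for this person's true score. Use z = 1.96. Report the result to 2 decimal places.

SEM = 17.500 · √(1 − 0.899) = 17.500 · √0.101 ≈ 17.500 · 0.318 ≈ 5.562
1.96 · SEM ≈ 10.901
Interval: (81.099, 102.901)

[81.10, 102.90]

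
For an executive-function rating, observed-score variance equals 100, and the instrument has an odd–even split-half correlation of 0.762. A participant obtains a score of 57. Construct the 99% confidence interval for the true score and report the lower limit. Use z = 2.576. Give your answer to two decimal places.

SD = √100 = 10.0000
Full-length reliability (Spearman-Brown) = 2(0.762)/(1+0.762) ≈ 0.8649
SEM = 10.0000 * √(1 − 0.8649) = 10.0000 * √0.1351 ≈ 10.0000 * 0.3675 ≈ 3.6752
Half-width = 2.576*3.6752 ≈ 9.4674
Lower bound: 57 − 9.4674 = 47.5326

47.53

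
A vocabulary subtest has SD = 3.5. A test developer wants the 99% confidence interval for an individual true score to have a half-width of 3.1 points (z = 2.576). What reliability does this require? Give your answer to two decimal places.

0.88

SEM needed = half-width / z = 3.1/2.576 ≈ 1.203
Required reliability = 1 − (SEM/SD)² = 1 − 0.118 ≈ 0.882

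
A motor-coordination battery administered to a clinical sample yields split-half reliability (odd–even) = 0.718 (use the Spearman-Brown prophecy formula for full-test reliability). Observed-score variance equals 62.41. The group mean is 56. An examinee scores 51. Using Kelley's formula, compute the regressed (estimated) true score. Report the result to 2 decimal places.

Spearman-Brown: r = 2(0.718) / (1 + 0.718) = 1.4360 / 1.7180 ≈ 0.8359
Estimated true score = 0.8359*51 + (1 − 0.8359)*56 ≈ 51.8207

51.82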